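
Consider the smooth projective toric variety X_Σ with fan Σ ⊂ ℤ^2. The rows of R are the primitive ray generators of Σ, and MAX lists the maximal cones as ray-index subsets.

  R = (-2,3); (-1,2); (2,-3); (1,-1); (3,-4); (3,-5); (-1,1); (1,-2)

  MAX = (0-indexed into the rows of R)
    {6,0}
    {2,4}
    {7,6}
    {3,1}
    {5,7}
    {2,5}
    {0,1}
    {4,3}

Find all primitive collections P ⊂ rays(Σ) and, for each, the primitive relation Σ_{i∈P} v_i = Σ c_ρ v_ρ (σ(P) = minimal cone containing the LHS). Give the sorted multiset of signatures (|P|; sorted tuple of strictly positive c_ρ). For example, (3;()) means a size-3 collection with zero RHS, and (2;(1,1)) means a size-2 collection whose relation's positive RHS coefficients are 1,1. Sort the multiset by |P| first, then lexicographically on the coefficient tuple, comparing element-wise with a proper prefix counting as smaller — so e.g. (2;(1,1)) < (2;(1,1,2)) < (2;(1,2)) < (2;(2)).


Primitive collections (20):

  • {0,2}:  v_{0} + v_{2} = 0 — sig = (2;())
  • {1,7}:  v_{1} + v_{7} = 0 — sig = (2;())
  • {3,6}:  v_{3} + v_{6} = 0 — sig = (2;())
  • {0,3}:  v_{0} + v_{3} = v_{1} — sig = (2;(1))
  • {0,4}:  v_{0} + v_{4} = v_{3} — sig = (2;(1))
  • {0,5}:  v_{0} + v_{5} = v_{7} — sig = (2;(1))
  • {0,7}:  v_{0} + v_{7} = v_{6} — sig = (2;(1))
  • {1,2}:  v_{1} + v_{2} = v_{3} — sig = (2;(1))
  • {1,5}:  v_{1} + v_{5} = v_{2} — sig = (2;(1))
  • {1,6}:  v_{1} + v_{6} = v_{0} — sig = (2;(1))
  • {2,3}:  v_{2} + v_{3} = v_{4} — sig = (2;(1))
  • {2,6}:  v_{2} + v_{6} = v_{7} — sig = (2;(1))
  • {2,7}:  v_{2} + v_{7} = v_{5} — sig = (2;(1))
  • {3,7}:  v_{3} + v_{7} = v_{2} — sig = (2;(1))
  • {4,6}:  v_{4} + v_{6} = v_{2} — sig = (2;(1))
  • {1,4}:  v_{1} + v_{4} = 2·v_{3} — sig = (2;(2))
  • {3,5}:  v_{3} + v_{5} = 2·v_{2} — sig = (2;(2))
  • {4,7}:  v_{4} + v_{7} = 2·v_{2} — sig = (2;(2))
  • {5,6}:  v_{5} + v_{6} = 2·v_{7} — sig = (2;(2))
  • {4,5}:  v_{4} + v_{5} = 3·v_{2} — sig = (2;(3))

Signatures (|P|; sorted positive RHS coefficients), sorted:
    (2;())
    (2;())
    (2;())
    (2;(1))
    (2;(1))
    (2;(1))
    (2;(1))
    (2;(1))
    (2;(1))
    (2;(1))
    (2;(1))
    (2;(1))
    (2;(1))
    (2;(1))
    (2;(1))
    (2;(2))
    (2;(2))
    (2;(2))
    (2;(2))
    (2;(3))


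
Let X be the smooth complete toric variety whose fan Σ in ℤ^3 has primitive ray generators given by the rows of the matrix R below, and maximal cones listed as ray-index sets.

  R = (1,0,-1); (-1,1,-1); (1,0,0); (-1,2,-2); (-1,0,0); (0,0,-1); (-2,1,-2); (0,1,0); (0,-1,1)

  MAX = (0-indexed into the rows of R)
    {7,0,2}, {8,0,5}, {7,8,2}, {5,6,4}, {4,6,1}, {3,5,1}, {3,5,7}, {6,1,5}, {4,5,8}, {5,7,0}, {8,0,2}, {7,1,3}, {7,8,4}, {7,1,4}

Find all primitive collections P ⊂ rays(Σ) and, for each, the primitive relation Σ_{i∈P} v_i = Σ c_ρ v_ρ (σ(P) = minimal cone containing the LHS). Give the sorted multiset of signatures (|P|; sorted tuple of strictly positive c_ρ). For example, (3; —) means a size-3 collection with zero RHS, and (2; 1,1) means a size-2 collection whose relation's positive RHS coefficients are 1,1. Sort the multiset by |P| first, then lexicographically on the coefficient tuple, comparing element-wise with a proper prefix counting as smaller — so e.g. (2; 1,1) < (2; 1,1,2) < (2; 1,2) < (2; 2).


Primitive collections (20):

  P = {2,4}:  v_{2} + v_{4} = 0 — sig = (2; —)
  P = {0,4}:  v_{0} + v_{4} = v_{5} — sig = (2; 1)
  P = {1,8}:  v_{1} + v_{8} = v_{4} — sig = (2; 1)
  P = {2,5}:  v_{2} + v_{5} = v_{0} — sig = (2; 1)
  P = {3,8}:  v_{3} + v_{8} = v_{1} — sig = (2; 1)
  P = {1,2}:  v_{1} + v_{2} = v_{5} + v_{7} — sig = (2; 1,1)
  P = {2,6}:  v_{2} + v_{6} = v_{1} + v_{5} — sig = (2; 1,1)
  P = {0,1}:  v_{0} + v_{1} = 2·v_{5} + v_{7} — sig = (2; 1,2)
  P = {0,6}:  v_{0} + v_{6} = v_{1} + 2·v_{5} — sig = (2; 1,2)
  P = {6,8}:  v_{6} + v_{8} = 2·v_{4} + v_{5} — sig = (2; 1,2)
  P = {3,6}:  v_{3} + v_{6} = 3·v_{1} + v_{5} — sig = (2; 1,3)
  P = {3,4}:  v_{3} + v_{4} = 2·v_{1} — sig = (2; 2)
  P = {6,7}:  v_{6} + v_{7} = 2·v_{1} — sig = (2; 2)
  P = {2,3}:  v_{2} + v_{3} = 2·v_{5} + 2·v_{7} — sig = (2; 2,2)
  P = {0,3}:  v_{0} + v_{3} = 3·v_{5} + 2·v_{7} — sig = (2; 2,3)
  P = {5,7,8}:  v_{5} + v_{7} + v_{8} = 0 — sig = (3; —)
  P = {0,7,8}:  v_{0} + v_{7} + v_{8} = v_{2} — sig = (3; 1)
  P = {1,4,5}:  v_{1} + v_{4} + v_{5} = v_{6} — sig = (3; 1)
  P = {1,5,7}:  v_{1} + v_{5} + v_{7} = v_{3} — sig = (3; 1)
  P = {4,5,7}:  v_{4} + v_{5} + v_{7} = v_{1} — sig = (3; 1)

Sorted signature multiset PRS(X):
[(2; —), (2; 1), (2; 1), (2; 1), (2; 1), (2; 1,1), (2; 1,1), (2; 1,2), (2; 1,2), (2; 1,2), (2; 1,3), (2; 2), (2; 2), (2; 2,2), (2; 2,3), (3; —), (3; 1), (3; 1), (3; 1), (3; 1)]


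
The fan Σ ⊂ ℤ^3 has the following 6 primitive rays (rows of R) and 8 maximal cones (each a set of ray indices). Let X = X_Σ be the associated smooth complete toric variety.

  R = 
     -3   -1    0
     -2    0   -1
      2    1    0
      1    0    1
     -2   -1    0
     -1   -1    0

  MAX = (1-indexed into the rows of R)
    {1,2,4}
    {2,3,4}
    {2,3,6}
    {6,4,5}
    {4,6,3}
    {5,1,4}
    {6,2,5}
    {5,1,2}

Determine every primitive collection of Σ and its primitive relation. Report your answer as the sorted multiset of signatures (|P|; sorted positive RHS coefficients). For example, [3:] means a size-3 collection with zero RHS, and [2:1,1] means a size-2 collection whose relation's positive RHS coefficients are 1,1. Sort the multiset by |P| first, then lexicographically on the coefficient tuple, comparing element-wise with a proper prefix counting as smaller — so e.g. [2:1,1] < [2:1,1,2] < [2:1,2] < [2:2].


Primitive collections (5):

  P = {3,5}:  v_{3} + v_{5} = 0  ⇒ sig = [2:]
  P = {1,3}:  v_{1} + v_{3} = v_{2} + v_{4}  ⇒ sig = [2:1,1]
  P = {1,6}:  v_{1} + v_{6} = 2·v_{5}  ⇒ sig = [2:2]
  P = {2,4,5}:  v_{2} + v_{4} + v_{5} = v_{1}  ⇒ sig = [3:1]
  P = {2,4,6}:  v_{2} + v_{4} + v_{6} = v_{5}  ⇒ sig = [3:1]

Sorted signature multiset PRS(X):
    |P|=2: 3 collections, coeffs (), (1,1), (2)
    |P|=3: 2 collections, coeffs (1), (1)


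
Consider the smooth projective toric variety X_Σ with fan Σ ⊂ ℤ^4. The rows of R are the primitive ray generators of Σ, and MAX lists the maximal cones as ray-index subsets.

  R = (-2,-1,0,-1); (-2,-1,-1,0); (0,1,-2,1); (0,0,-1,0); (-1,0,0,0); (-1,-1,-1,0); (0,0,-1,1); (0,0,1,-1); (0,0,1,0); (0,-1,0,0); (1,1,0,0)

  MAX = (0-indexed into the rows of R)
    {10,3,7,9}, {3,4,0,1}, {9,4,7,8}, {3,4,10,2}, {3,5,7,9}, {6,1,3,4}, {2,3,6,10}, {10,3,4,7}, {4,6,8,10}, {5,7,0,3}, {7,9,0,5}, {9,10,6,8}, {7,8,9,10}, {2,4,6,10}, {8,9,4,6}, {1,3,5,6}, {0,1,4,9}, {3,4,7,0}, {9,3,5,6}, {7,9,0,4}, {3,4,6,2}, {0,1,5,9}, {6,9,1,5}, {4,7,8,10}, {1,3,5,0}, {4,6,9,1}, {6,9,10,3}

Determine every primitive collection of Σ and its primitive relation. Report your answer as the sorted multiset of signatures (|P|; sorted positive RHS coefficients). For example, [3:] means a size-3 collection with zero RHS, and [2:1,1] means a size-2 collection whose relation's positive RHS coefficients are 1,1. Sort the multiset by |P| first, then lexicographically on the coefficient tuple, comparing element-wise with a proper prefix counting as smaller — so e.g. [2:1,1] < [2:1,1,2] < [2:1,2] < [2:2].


Σ has 22 primitive collections:

  P={3,8}:  v_{3} + v_{8} = 0  so sig = [2:]
  P={6,7}:  v_{6} + v_{7} = 0  so sig = [2:]
  P={0,6}:  v_{0} + v_{6} = v_{1}  so sig = [2:1]
  P={1,7}:  v_{1} + v_{7} = v_{0}  so sig = [2:1]
  P={4,5}:  v_{4} + v_{5} = v_{1}  so sig = [2:1]
  P={5,10}:  v_{5} + v_{10} = v_{3}  so sig = [2:1]
  P={1,10}:  v_{1} + v_{10} = v_{3} + v_{4}  so sig = [2:1,1]
  P={2,9}:  v_{2} + v_{9} = v_{3} + v_{6}  so sig = [2:1,1]
  P={5,8}:  v_{5} + v_{8} = v_{4} + v_{9}  so sig = [2:1,1]
  P={0,10}:  v_{0} + v_{10} = v_{3} + v_{4} + v_{7}  so sig = [2:1,1,1]
  P={2,7}:  v_{2} + v_{7} = v_{3} + v_{4} + v_{10}  so sig = [2:1,1,1]
  P={2,8}:  v_{2} + v_{8} = v_{4} + v_{6} + v_{10}  so sig = [2:1,1,1]
  P={0,8}:  v_{0} + v_{8} = 2·v_{4} + v_{7} + v_{9}  so sig = [2:1,1,2]
  P={2,5}:  v_{2} + v_{5} = 2·v_{3} + v_{4} + v_{6}  so sig = [2:1,1,2]
  P={1,8}:  v_{1} + v_{8} = 2·v_{4} + v_{9}  so sig = [2:1,2]
  P={1,2}:  v_{1} + v_{2} = 2·v_{3} + 2·v_{4} + v_{6}  so sig = [2:1,2,2]
  P={0,2}:  v_{0} + v_{2} = 2·v_{3} + 2·v_{4}  so sig = [2:2,2]
  P={4,9,10}:  v_{4} + v_{9} + v_{10} = 0  so sig = [3:]
  P={3,4,9}:  v_{3} + v_{4} + v_{9} = v_{5}  so sig = [3:1]
  P={0,3,9}:  v_{0} + v_{3} + v_{9} = 2·v_{5} + v_{7}  so sig = [3:1,2]
  P={1,3,9}:  v_{1} + v_{3} + v_{9} = 2·v_{5}  so sig = [3:2]
  P={3,4,6,10}:  v_{3} + v_{4} + v_{6} + v_{10} = v_{2}  so sig = [4:1]

Sorted signature multiset PRS(X):
{ [2:] ×2,  [2:1] ×4,  [2:1,1] ×3,  [2:1,1,1] ×3,  [2:1,1,2] ×2,  [2:1,2],  [2:1,2,2],  [2:2,2],  [3:],  [3:1],  [3:1,2],  [3:2],  [4:1] }


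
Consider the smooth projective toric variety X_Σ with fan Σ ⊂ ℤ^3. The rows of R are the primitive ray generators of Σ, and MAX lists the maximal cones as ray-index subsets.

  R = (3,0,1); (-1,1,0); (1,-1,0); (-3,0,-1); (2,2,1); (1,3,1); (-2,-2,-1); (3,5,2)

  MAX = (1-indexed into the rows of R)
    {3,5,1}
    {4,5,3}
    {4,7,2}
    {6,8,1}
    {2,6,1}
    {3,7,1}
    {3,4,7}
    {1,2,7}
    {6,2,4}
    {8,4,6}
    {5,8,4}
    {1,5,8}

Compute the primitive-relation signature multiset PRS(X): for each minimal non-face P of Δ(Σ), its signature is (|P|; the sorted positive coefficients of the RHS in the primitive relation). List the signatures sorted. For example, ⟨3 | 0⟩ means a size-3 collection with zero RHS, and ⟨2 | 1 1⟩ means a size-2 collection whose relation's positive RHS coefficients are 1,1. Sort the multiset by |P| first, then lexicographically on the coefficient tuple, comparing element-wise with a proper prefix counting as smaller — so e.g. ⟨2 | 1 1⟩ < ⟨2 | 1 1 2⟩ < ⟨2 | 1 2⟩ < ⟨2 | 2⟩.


The 10 primitive collections of Σ (r=8, n=3):

  • {1,4}:  v_{1} + v_{4} = 0  so sig = ⟨2 | 0⟩
  • {2,3}:  v_{2} + v_{3} = 0  so sig = ⟨2 | 0⟩
  • {5,7}:  v_{5} + v_{7} = 0  so sig = ⟨2 | 0⟩
  • {2,5}:  v_{2} + v_{5} = v_{6}  so sig = ⟨2 | 1⟩
  • {3,6}:  v_{3} + v_{6} = v_{5}  so sig = ⟨2 | 1⟩
  • {5,6}:  v_{5} + v_{6} = v_{8}  so sig = ⟨2 | 1⟩
  • {6,7}:  v_{6} + v_{7} = v_{2}  so sig = ⟨2 | 1⟩
  • {7,8}:  v_{7} + v_{8} = v_{6}  so sig = ⟨2 | 1⟩
  • {2,8}:  v_{2} + v_{8} = 2·v_{6}  so sig = ⟨2 | 2⟩
  • {3,8}:  v_{3} + v_{8} = 2·v_{5}  so sig = ⟨2 | 2⟩

so the primitive-relation signature multiset is
    |P|=2: 10 collections, coeffs (), (), (), (1), (1), (1), (1), (1), (2), (2)


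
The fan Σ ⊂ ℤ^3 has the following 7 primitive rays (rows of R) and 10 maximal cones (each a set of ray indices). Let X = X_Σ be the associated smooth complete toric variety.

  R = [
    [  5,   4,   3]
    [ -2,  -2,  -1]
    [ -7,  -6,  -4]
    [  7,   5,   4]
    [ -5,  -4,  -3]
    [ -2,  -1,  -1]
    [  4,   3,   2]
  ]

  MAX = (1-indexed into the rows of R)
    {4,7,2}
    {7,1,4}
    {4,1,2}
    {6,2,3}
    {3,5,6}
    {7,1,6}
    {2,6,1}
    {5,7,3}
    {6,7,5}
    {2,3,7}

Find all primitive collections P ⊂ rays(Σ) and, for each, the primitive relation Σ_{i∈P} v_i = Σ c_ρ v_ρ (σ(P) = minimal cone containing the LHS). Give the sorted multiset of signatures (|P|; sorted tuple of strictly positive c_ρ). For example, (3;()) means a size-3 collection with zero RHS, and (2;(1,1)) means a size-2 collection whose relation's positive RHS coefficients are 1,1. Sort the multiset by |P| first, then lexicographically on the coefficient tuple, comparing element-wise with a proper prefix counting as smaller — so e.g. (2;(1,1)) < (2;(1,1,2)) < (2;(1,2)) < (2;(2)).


Δ(Σ) — 7 vertices, 9 min non-faces:

  • {1,5}:  v_{1} + v_{5} = 0 ; sig = (2;())
  • {1,3}:  v_{1} + v_{3} = v_{2} ; sig = (2;(1))
  • {2,5}:  v_{2} + v_{5} = v_{3} ; sig = (2;(1))
  • {4,6}:  v_{4} + v_{6} = v_{1} ; sig = (2;(1))
  • {4,5}:  v_{4} + v_{5} = v_{2} + v_{7} ; sig = (2;(1,1))
  • {3,4}:  v_{3} + v_{4} = 2·v_{2} + v_{7} ; sig = (2;(1,2))
  • {2,6,7}:  v_{2} + v_{6} + v_{7} = 0 ; sig = (3;())
  • {1,2,7}:  v_{1} + v_{2} + v_{7} = v_{4} ; sig = (3;(1))
  • {3,6,7}:  v_{3} + v_{6} + v_{7} = v_{5} ; sig = (3;(1))

Signatures (|P|; sorted positive RHS coefficients), sorted:
    (2;())
    (2;(1))
    (2;(1))
    (2;(1))
    (2;(1,1))
    (2;(1,2))
    (3;())
    (3;(1))
    (3;(1))


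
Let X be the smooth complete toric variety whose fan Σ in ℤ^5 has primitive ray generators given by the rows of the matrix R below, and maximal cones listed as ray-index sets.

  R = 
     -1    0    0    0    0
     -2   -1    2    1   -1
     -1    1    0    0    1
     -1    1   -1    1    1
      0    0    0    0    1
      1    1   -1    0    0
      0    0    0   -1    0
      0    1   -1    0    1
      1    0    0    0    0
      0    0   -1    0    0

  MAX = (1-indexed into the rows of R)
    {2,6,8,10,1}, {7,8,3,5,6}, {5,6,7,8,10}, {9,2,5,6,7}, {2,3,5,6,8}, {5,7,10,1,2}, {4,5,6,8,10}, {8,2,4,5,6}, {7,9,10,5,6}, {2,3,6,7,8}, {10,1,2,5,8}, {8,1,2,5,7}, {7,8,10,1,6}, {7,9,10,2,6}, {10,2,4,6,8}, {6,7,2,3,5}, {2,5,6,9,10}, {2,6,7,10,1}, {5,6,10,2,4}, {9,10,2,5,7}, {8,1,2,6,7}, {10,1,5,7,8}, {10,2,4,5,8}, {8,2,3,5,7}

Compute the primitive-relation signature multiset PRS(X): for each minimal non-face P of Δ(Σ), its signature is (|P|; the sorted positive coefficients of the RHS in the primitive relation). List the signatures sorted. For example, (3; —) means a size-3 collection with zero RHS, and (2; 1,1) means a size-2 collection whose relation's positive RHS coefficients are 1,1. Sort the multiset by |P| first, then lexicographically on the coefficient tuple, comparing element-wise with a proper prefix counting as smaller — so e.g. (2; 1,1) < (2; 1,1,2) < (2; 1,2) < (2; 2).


14 minimal non-faces of Δ(Σ) (on 10 rays):

  • {1,9}:  v_{1} + v_{9} = 0  ⟹  sig = (2; —)
  • {3,10}:  v_{3} + v_{10} = v_{1} + v_{8}  ⟹  sig = (2; 1,1)
  • {4,7}:  v_{4} + v_{7} = v_{1} + v_{8}  ⟹  sig = (2; 1,1)
  • {8,9}:  v_{8} + v_{9} = v_{5} + v_{6}  ⟹  sig = (2; 1,1)
  • {1,3}:  v_{1} + v_{3} = v_{2} + v_{7} + 2·v_{8}  ⟹  sig = (2; 1,1,2)
  • {1,4}:  v_{1} + v_{4} = v_{2} + 2·v_{8} + v_{10}  ⟹  sig = (2; 1,1,2)
  • {3,9}:  v_{3} + v_{9} = v_{2} + 2·v_{5} + 2·v_{6} + v_{7}  ⟹  sig = (2; 1,1,2,2)
  • {4,9}:  v_{4} + v_{9} = v_{2} + 2·v_{5} + 2·v_{6} + v_{10}  ⟹  sig = (2; 1,1,2,2)
  • {3,4}:  v_{3} + v_{4} = v_{2} + 3·v_{8}  ⟹  sig = (2; 1,3)
  • {1,5,6}:  v_{1} + v_{5} + v_{6} = v_{8}  ⟹  sig = (3; 1)
  • {2,7,8,10}:  v_{2} + v_{7} + v_{8} + v_{10} = 2·v_{1}  ⟹  sig = (4; 2)
  • {2,5,6,7,8}:  v_{2} + v_{5} + v_{6} + v_{7} + v_{8} = v_{3}  ⟹  sig = (5; 1)
  • {2,5,6,7,10}:  v_{2} + v_{5} + v_{6} + v_{7} + v_{10} = v_{1}  ⟹  sig = (5; 1)
  • {2,5,6,8,10}:  v_{2} + v_{5} + v_{6} + v_{8} + v_{10} = v_{4}  ⟹  sig = (5; 1)

Sorted signature multiset PRS(X):
    |P|=2: 9 collections, coeffs (), (1,1), (1,1), (1,1), (1,1,2), (1,1,2), (1,1,2,2), (1,1,2,2), (1,3)
    |P|=3: 1 collection, coeffs (1)
    |P|=4: 1 collection, coeffs (2)
    |P|=5: 3 collections, coeffs (1), (1), (1)


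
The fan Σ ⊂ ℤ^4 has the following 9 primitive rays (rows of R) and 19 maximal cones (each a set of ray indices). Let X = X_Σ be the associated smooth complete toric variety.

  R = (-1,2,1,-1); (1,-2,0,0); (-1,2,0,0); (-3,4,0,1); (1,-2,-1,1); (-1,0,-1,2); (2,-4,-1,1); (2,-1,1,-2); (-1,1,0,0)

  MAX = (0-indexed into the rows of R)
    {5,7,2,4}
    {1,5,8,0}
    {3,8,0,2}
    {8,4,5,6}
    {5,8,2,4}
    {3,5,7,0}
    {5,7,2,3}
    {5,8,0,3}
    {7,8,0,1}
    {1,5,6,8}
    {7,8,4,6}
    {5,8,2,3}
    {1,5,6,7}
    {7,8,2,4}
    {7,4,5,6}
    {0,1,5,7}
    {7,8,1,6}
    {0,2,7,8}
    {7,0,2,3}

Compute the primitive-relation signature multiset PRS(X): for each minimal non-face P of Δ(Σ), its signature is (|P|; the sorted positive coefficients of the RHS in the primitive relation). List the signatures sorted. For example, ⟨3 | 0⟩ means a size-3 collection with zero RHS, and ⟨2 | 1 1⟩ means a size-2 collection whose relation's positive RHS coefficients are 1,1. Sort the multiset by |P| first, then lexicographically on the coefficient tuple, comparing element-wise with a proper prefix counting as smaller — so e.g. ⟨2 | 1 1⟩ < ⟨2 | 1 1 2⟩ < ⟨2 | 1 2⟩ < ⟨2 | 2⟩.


The 11 primitive collections of Σ (r=9, n=4):

  • {0,4}:  v_{0} + v_{4} = 0 — sig = ⟨2 | 0⟩
  • {1,2}:  v_{1} + v_{2} = 0 — sig = ⟨2 | 0⟩
  • {0,6}:  v_{0} + v_{6} = v_{1} — sig = ⟨2 | 1⟩
  • {1,4}:  v_{1} + v_{4} = v_{6} — sig = ⟨2 | 1⟩
  • {2,6}:  v_{2} + v_{6} = v_{4} — sig = ⟨2 | 1⟩
  • {3,6}:  v_{3} + v_{6} = v_{5} — sig = ⟨2 | 1⟩
  • {1,3}:  v_{1} + v_{3} = v_{0} + v_{5} — sig = ⟨2 | 1 1⟩
  • {3,4}:  v_{3} + v_{4} = v_{2} + v_{5} — sig = ⟨2 | 1 1⟩
  • {5,7,8}:  v_{5} + v_{7} + v_{8} = 0 — sig = ⟨3 | 0⟩
  • {0,2,5}:  v_{0} + v_{2} + v_{5} = v_{3} — sig = ⟨3 | 1⟩
  • {3,7,8}:  v_{3} + v_{7} + v_{8} = v_{0} + v_{2} — sig = ⟨3 | 1 1⟩

Signatures (|P|; sorted positive RHS coefficients), sorted:
    |P|=2: 8 collections, coeffs (), (), (1), (1), (1), (1), (1,1), (1,1)
    |P|=3: 3 collections, coeffs (), (1), (1,1)


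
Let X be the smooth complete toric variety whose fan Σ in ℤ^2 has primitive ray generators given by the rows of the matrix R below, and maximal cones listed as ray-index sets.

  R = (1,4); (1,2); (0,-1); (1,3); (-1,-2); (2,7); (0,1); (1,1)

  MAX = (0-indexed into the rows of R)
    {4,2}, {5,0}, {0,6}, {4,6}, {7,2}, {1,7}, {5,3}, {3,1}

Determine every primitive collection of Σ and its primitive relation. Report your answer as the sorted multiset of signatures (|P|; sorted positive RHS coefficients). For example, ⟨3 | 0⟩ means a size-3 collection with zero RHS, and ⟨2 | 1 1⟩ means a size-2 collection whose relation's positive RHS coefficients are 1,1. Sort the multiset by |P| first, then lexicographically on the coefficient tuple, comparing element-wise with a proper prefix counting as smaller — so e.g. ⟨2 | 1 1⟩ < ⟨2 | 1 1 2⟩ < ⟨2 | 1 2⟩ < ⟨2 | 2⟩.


Primitive collections (20):

  {1,4}:  v_{1} + v_{4} = 0  ⟹  sig = ⟨2 | 0⟩
  {2,6}:  v_{2} + v_{6} = 0  ⟹  sig = ⟨2 | 0⟩
  {0,2}:  v_{0} + v_{2} = v_{3}  ⟹  sig = ⟨2 | 1⟩
  {0,3}:  v_{0} + v_{3} = v_{5}  ⟹  sig = ⟨2 | 1⟩
  {1,2}:  v_{1} + v_{2} = v_{7}  ⟹  sig = ⟨2 | 1⟩
  {1,6}:  v_{1} + v_{6} = v_{3}  ⟹  sig = ⟨2 | 1⟩
  {2,3}:  v_{2} + v_{3} = v_{1}  ⟹  sig = ⟨2 | 1⟩
  {3,4}:  v_{3} + v_{4} = v_{6}  ⟹  sig = ⟨2 | 1⟩
  {3,6}:  v_{3} + v_{6} = v_{0}  ⟹  sig = ⟨2 | 1⟩
  {4,7}:  v_{4} + v_{7} = v_{2}  ⟹  sig = ⟨2 | 1⟩
  {6,7}:  v_{6} + v_{7} = v_{1}  ⟹  sig = ⟨2 | 1⟩
  {0,7}:  v_{0} + v_{7} = v_{1} + v_{3}  ⟹  sig = ⟨2 | 1 1⟩
  {4,5}:  v_{4} + v_{5} = v_{0} + v_{6}  ⟹  sig = ⟨2 | 1 1⟩
  {5,7}:  v_{5} + v_{7} = v_{1} + 2·v_{3}  ⟹  sig = ⟨2 | 1 2⟩
  {0,1}:  v_{0} + v_{1} = 2·v_{3}  ⟹  sig = ⟨2 | 2⟩
  {0,4}:  v_{0} + v_{4} = 2·v_{6}  ⟹  sig = ⟨2 | 2⟩
  {2,5}:  v_{2} + v_{5} = 2·v_{3}  ⟹  sig = ⟨2 | 2⟩
  {3,7}:  v_{3} + v_{7} = 2·v_{1}  ⟹  sig = ⟨2 | 2⟩
  {5,6}:  v_{5} + v_{6} = 2·v_{0}  ⟹  sig = ⟨2 | 2⟩
  {1,5}:  v_{1} + v_{5} = 3·v_{3}  ⟹  sig = ⟨2 | 3⟩

Hence PRS(X_Σ) =
    |P|=2: 20 collections, coeffs (), (), (1), (1), (1), (1), (1), (1), (1), (1), (1), (1,1), (1,1), (1,2), (2), (2), (2), (2), (2), (3)


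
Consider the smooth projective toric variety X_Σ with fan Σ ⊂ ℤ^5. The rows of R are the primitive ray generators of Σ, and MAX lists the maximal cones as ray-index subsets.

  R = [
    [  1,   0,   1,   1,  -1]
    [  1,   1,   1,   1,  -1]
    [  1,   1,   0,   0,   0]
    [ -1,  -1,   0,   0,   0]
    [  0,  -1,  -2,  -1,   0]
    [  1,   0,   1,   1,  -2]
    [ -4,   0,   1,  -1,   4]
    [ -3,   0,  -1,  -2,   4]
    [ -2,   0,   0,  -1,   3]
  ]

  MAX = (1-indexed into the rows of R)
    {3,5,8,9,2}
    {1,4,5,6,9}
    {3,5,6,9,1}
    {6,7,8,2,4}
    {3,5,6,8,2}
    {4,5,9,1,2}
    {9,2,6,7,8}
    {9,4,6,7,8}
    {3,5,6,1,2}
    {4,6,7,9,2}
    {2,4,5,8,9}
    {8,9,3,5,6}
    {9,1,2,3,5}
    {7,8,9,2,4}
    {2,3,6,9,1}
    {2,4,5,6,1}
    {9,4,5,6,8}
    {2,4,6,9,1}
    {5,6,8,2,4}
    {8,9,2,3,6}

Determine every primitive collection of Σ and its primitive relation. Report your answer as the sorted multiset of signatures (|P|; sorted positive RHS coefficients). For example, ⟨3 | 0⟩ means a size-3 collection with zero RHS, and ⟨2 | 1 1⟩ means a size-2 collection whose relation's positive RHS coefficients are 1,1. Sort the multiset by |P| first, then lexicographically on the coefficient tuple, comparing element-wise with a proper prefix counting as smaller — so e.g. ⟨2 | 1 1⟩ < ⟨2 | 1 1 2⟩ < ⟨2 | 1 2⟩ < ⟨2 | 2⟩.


|primitive collections| = 7. Relations:

  • {3,4}:  v_{3} + v_{4} = 0 ; sig = ⟨2 | 0⟩
  • {1,8}:  v_{1} + v_{8} = v_{9} ; sig = ⟨2 | 1⟩
  • {5,7}:  v_{5} + v_{7} = v_{4} + v_{8} ; sig = ⟨2 | 1 1⟩
  • {3,7}:  v_{3} + v_{7} = v_{2} + v_{6} + v_{8} + v_{9} ; sig = ⟨2 | 1 1 1 1⟩
  • {1,7}:  v_{1} + v_{7} = v_{2} + v_{4} + v_{6} + 2·v_{9} ; sig = ⟨2 | 1 1 1 2⟩
  • {2,5,6,9}:  v_{2} + v_{5} + v_{6} + v_{9} = 0 ; sig = ⟨4 | 0⟩
  • {2,4,6,8,9}:  v_{2} + v_{4} + v_{6} + v_{8} + v_{9} = v_{7} ; sig = ⟨5 | 1⟩

Hence PRS(X_Σ) =
    ⟨2 | 0⟩
    ⟨2 | 1⟩
    ⟨2 | 1 1⟩
    ⟨2 | 1 1 1 1⟩
    ⟨2 | 1 1 1 2⟩
    ⟨4 | 0⟩
    ⟨5 | 1⟩


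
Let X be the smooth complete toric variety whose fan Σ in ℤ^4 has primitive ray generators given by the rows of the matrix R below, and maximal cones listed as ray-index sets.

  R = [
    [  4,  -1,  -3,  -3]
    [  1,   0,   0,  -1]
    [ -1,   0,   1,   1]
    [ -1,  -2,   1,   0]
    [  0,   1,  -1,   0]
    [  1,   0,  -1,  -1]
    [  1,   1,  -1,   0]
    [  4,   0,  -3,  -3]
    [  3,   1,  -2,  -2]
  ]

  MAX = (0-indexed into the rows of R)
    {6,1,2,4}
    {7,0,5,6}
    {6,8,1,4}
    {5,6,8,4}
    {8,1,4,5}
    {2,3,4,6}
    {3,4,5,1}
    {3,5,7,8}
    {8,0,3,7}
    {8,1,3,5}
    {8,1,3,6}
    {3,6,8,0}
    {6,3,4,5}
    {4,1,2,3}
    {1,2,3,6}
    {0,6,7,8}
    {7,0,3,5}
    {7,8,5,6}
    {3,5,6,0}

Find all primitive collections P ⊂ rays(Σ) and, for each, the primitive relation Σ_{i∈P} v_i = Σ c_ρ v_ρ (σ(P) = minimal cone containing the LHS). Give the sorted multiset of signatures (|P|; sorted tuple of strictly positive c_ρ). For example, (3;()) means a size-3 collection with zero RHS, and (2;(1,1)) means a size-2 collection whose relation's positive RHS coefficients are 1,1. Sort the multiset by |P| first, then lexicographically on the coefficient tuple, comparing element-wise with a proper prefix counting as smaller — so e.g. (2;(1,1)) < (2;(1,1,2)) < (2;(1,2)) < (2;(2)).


Δ(Σ) — 9 vertices, 14 min non-faces:

  • {2,5}:  v_{2} + v_{5} = 0 ; sig = (2;())
  • {2,8}:  v_{2} + v_{8} = v_{1} + v_{6} ; sig = (2;(1,1))
  • {2,7}:  v_{2} + v_{7} = v_{3} + v_{6} + v_{8} ; sig = (2;(1,1,1))
  • {1,7}:  v_{1} + v_{7} = v_{3} + 2·v_{8} ; sig = (2;(1,2))
  • {0,1}:  v_{0} + v_{1} = 2·v_{3} + v_{6} + 2·v_{8} ; sig = (2;(1,2,2))
  • {0,2}:  v_{0} + v_{2} = 2·v_{3} + 2·v_{6} + v_{8} ; sig = (2;(1,2,2))
  • {0,4}:  v_{0} + v_{4} = v_{3} + 3·v_{5} + 2·v_{6} ; sig = (2;(1,2,3))
  • {4,7}:  v_{4} + v_{7} = 3·v_{5} + v_{6} ; sig = (2;(1,3))
  • {1,5,6}:  v_{1} + v_{5} + v_{6} = v_{8} ; sig = (3;(1))
  • {3,6,7}:  v_{3} + v_{6} + v_{7} = v_{0} ; sig = (3;(1))
  • {0,5,8}:  v_{0} + v_{5} + v_{8} = 2·v_{7} ; sig = (3;(2))
  • {3,4,8}:  v_{3} + v_{4} + v_{8} = 2·v_{5} ; sig = (3;(2))
  • {1,3,4,6}:  v_{1} + v_{3} + v_{4} + v_{6} = v_{5} ; sig = (4;(1))
  • {3,5,6,8}:  v_{3} + v_{5} + v_{6} + v_{8} = v_{7} ; sig = (4;(1))

so the primitive-relation signature multiset is
{ (2;()),  (2;(1,1)),  (2;(1,1,1)),  (2;(1,2)),  (2;(1,2,2)) ×2,  (2;(1,2,3)),  (2;(1,3)),  (3;(1)) ×2,  (3;(2)) ×2,  (4;(1)) ×2 }


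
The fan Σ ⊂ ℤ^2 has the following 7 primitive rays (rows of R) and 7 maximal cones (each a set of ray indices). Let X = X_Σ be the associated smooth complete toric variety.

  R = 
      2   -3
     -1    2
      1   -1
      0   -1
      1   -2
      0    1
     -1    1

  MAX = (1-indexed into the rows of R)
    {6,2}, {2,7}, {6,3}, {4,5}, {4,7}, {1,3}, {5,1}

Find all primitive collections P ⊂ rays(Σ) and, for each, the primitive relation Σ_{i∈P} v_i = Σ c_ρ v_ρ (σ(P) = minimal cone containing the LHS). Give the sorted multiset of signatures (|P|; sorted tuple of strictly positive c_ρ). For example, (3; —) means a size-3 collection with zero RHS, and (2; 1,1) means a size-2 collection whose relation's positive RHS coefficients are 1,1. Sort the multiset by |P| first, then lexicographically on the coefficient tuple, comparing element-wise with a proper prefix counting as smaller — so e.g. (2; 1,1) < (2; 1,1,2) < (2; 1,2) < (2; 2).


14 collections generate NE(X_Σ); each relation:

  {2,5}:  v_{2} + v_{5} = 0  ⇒ sig = (2; —)
  {3,7}:  v_{3} + v_{7} = 0  ⇒ sig = (2; —)
  {4,6}:  v_{4} + v_{6} = 0  ⇒ sig = (2; —)
  {1,2}:  v_{1} + v_{2} = v_{3}  ⇒ sig = (2; 1)
  {1,7}:  v_{1} + v_{7} = v_{5}  ⇒ sig = (2; 1)
  {2,3}:  v_{2} + v_{3} = v_{6}  ⇒ sig = (2; 1)
  {2,4}:  v_{2} + v_{4} = v_{7}  ⇒ sig = (2; 1)
  {3,4}:  v_{3} + v_{4} = v_{5}  ⇒ sig = (2; 1)
  {3,5}:  v_{3} + v_{5} = v_{1}  ⇒ sig = (2; 1)
  {5,6}:  v_{5} + v_{6} = v_{3}  ⇒ sig = (2; 1)
  {5,7}:  v_{5} + v_{7} = v_{4}  ⇒ sig = (2; 1)
  {6,7}:  v_{6} + v_{7} = v_{2}  ⇒ sig = (2; 1)
  {1,4}:  v_{1} + v_{4} = 2·v_{5}  ⇒ sig = (2; 2)
  {1,6}:  v_{1} + v_{6} = 2·v_{3}  ⇒ sig = (2; 2)

Signatures (|P|; sorted positive RHS coefficients), sorted:
{ (2; —) ×3,  (2; 1) ×9,  (2; 2) ×2 }


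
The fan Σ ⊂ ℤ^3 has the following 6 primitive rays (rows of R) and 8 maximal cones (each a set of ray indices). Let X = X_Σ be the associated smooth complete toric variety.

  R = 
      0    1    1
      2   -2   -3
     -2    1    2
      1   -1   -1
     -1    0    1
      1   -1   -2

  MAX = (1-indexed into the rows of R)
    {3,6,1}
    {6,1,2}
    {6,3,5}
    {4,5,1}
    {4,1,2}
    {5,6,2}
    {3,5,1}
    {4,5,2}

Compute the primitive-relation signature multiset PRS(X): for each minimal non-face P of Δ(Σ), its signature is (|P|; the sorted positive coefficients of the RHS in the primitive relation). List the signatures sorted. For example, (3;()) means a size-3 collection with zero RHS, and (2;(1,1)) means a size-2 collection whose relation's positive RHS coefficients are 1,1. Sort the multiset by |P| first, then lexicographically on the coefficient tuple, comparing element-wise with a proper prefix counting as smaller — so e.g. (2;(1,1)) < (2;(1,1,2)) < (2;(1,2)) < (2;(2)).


The 5 primitive collections of Σ (r=6, n=3):

  {3,4}:  v_{3} + v_{4} = v_{5}  →  sig = (2;(1))
  {4,6}:  v_{4} + v_{6} = v_{2}  →  sig = (2;(1))
  {2,3}:  v_{2} + v_{3} = v_{5} + v_{6}  →  sig = (2;(1,1))
  {1,5,6}:  v_{1} + v_{5} + v_{6} = 0  →  sig = (3;())
  {1,2,5}:  v_{1} + v_{2} + v_{5} = v_{4}  →  sig = (3;(1))

Sorted signature multiset PRS(X):
[(2;(1)), (2;(1)), (2;(1,1)), (3;()), (3;(1))]


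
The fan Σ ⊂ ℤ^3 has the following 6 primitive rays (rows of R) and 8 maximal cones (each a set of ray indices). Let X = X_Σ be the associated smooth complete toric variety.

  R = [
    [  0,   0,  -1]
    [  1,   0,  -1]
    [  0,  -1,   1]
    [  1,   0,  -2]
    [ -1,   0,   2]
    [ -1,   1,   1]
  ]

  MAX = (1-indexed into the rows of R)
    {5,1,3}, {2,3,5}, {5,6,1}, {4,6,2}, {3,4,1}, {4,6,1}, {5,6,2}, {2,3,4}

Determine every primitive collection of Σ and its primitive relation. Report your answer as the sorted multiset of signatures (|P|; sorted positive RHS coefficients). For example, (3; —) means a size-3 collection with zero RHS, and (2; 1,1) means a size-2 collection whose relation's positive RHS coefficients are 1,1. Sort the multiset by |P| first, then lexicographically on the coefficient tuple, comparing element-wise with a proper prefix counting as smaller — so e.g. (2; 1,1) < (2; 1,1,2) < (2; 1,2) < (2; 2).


Δ(Σ) — 6 vertices, 3 min non-faces:

  • {4,5}:  v_{4} + v_{5} = 0  ⟹  sig = (2; —)
  • {1,2}:  v_{1} + v_{2} = v_{4}  ⟹  sig = (2; 1)
  • {3,6}:  v_{3} + v_{6} = v_{5}  ⟹  sig = (2; 1)

Sorted signature multiset PRS(X):
    |P|=2: 3 collections, coeffs (), (1), (1)


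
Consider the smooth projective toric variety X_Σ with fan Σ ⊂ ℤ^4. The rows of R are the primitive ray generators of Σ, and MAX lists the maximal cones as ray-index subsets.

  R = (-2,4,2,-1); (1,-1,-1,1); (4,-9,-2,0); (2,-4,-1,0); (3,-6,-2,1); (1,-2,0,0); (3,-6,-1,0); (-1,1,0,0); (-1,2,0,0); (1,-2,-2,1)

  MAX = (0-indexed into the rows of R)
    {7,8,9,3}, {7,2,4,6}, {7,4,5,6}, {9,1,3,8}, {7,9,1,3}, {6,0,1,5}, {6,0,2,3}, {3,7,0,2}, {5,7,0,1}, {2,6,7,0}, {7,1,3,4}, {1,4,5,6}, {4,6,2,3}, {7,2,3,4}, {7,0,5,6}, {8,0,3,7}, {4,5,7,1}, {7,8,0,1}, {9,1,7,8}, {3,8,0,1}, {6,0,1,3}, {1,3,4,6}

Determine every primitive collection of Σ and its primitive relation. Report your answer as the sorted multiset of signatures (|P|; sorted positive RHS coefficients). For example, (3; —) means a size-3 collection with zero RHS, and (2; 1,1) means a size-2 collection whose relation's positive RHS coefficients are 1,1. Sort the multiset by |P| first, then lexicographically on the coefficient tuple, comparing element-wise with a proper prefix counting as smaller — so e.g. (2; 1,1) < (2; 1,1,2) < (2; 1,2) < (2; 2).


Primitive collections (17):

  • {5,8}:  v_{5} + v_{8} = 0  so sig = (2; —)
  • {0,4}:  v_{0} + v_{4} = v_{5}  so sig = (2; 1)
  • {0,9}:  v_{0} + v_{9} = v_{8}  so sig = (2; 1)
  • {3,5}:  v_{3} + v_{5} = v_{6}  so sig = (2; 1)
  • {6,8}:  v_{6} + v_{8} = v_{3}  so sig = (2; 1)
  • {1,2}:  v_{1} + v_{2} = v_{3} + v_{4}  so sig = (2; 1,1)
  • {4,8}:  v_{4} + v_{8} = v_{1} + v_{3} + v_{7}  so sig = (2; 1,1,1)
  • {5,9}:  v_{5} + v_{9} = v_{1} + v_{3} + v_{7}  so sig = (2; 1,1,1)
  • {6,9}:  v_{6} + v_{9} = v_{1} + 2·v_{3} + v_{7}  so sig = (2; 1,1,2)
  • {2,5}:  v_{2} + v_{5} = 2·v_{6} + v_{7}  so sig = (2; 1,2)
  • {2,8}:  v_{2} + v_{8} = 2·v_{3} + v_{7}  so sig = (2; 1,2)
  • {2,9}:  v_{2} + v_{9} = v_{1} + 3·v_{3} + 2·v_{7}  so sig = (2; 1,2,3)
  • {4,9}:  v_{4} + v_{9} = 2·v_{1} + 2·v_{3} + 2·v_{7}  so sig = (2; 2,2,2)
  • {1,6,7}:  v_{1} + v_{6} + v_{7} = v_{4}  so sig = (3; 1)
  • {3,6,7}:  v_{3} + v_{6} + v_{7} = v_{2}  so sig = (3; 1)
  • {0,1,3,7}:  v_{0} + v_{1} + v_{3} + v_{7} = 0  so sig = (4; —)
  • {1,3,7,8}:  v_{1} + v_{3} + v_{7} + v_{8} = v_{9}  so sig = (4; 1)

so the primitive-relation signature multiset is
    (2; —)
    (2; 1)
    (2; 1)
    (2; 1)
    (2; 1)
    (2; 1,1)
    (2; 1,1,1)
    (2; 1,1,1)
    (2; 1,1,2)
    (2; 1,2)
    (2; 1,2)
    (2; 1,2,3)
    (2; 2,2,2)
    (3; 1)
    (3; 1)
    (4; —)
    (4; 1)


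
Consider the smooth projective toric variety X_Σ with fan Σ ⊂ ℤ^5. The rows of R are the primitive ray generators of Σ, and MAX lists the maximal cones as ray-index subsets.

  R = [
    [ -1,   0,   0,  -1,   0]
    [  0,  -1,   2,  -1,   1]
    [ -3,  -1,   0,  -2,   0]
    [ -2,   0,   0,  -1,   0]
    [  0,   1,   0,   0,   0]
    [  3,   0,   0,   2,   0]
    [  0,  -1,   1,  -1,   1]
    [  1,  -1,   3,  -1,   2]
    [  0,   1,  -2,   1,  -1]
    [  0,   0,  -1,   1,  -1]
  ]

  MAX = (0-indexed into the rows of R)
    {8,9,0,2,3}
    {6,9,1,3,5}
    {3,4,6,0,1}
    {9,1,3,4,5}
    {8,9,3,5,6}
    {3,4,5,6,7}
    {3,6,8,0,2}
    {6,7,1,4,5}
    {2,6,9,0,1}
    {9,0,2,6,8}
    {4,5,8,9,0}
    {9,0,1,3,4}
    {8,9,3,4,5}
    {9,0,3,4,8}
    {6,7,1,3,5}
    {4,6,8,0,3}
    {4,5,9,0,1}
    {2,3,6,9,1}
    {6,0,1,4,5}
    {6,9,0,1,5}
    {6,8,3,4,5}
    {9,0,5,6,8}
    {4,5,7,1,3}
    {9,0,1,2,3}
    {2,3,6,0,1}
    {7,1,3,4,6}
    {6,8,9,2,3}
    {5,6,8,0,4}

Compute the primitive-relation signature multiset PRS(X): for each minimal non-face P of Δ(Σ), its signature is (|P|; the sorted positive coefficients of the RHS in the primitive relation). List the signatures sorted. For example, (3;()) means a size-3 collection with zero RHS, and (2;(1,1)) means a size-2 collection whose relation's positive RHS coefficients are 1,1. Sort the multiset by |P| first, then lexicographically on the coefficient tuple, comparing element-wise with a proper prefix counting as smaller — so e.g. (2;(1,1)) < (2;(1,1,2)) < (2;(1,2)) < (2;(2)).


The 11 primitive collections of Σ (r=10, n=5):

  P={1,8}:  v_{1} + v_{8} = 0  ⇒ sig = (2;())
  P={2,4}:  v_{2} + v_{4} = v_{0} + v_{3}  ⇒ sig = (2;(1,1))
  P={2,5}:  v_{2} + v_{5} = v_{6} + v_{9}  ⇒ sig = (2;(1,1))
  P={0,7}:  v_{0} + v_{7} = v_{1} + v_{4} + v_{6}  ⇒ sig = (2;(1,1,1))
  P={2,7}:  v_{2} + v_{7} = v_{1} + v_{3} + v_{6}  ⇒ sig = (2;(1,1,1))
  P={7,9}:  v_{7} + v_{9} = v_{1} + v_{3} + v_{5}  ⇒ sig = (2;(1,1,1))
  P={7,8}:  v_{7} + v_{8} = v_{3} + v_{4} + v_{5} + v_{6}  ⇒ sig = (2;(1,1,1,1))
  P={0,3,5}:  v_{0} + v_{3} + v_{5} = 0  ⇒ sig = (3;())
  P={4,6,9}:  v_{4} + v_{6} + v_{9} = 0  ⇒ sig = (3;())
  P={0,3,6,9}:  v_{0} + v_{3} + v_{6} + v_{9} = v_{2}  ⇒ sig = (4;(1))
  P={1,3,4,5,6}:  v_{1} + v_{3} + v_{4} + v_{5} + v_{6} = v_{7}  ⇒ sig = (5;(1))

Signatures (|P|; sorted positive RHS coefficients), sorted:
[(2;()), (2;(1,1)), (2;(1,1)), (2;(1,1,1)), (2;(1,1,1)), (2;(1,1,1)), (2;(1,1,1,1)), (3;()), (3;()), (4;(1)), (5;(1))]


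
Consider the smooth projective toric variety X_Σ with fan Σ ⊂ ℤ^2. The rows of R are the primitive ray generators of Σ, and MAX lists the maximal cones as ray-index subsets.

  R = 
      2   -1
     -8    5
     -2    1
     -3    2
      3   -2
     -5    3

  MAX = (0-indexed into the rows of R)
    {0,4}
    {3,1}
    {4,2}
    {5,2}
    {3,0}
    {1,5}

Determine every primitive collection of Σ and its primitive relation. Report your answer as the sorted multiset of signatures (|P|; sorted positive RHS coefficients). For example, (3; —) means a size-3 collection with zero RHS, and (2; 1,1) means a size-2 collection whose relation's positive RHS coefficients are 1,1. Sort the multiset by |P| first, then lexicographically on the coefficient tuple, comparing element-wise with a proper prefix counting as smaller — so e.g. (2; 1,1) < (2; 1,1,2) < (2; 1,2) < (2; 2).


Σ has 9 primitive collections:

  P={0,2}:  v_{0} + v_{2} = 0  so sig = (2; —)
  P={3,4}:  v_{3} + v_{4} = 0  so sig = (2; —)
  P={0,5}:  v_{0} + v_{5} = v_{3}  so sig = (2; 1)
  P={1,4}:  v_{1} + v_{4} = v_{5}  so sig = (2; 1)
  P={2,3}:  v_{2} + v_{3} = v_{5}  so sig = (2; 1)
  P={3,5}:  v_{3} + v_{5} = v_{1}  so sig = (2; 1)
  P={4,5}:  v_{4} + v_{5} = v_{2}  so sig = (2; 1)
  P={0,1}:  v_{0} + v_{1} = 2·v_{3}  so sig = (2; 2)
  P={1,2}:  v_{1} + v_{2} = 2·v_{5}  so sig = (2; 2)

Hence PRS(X_Σ) =
{ (2; —) ×2,  (2; 1) ×5,  (2; 2) ×2 }


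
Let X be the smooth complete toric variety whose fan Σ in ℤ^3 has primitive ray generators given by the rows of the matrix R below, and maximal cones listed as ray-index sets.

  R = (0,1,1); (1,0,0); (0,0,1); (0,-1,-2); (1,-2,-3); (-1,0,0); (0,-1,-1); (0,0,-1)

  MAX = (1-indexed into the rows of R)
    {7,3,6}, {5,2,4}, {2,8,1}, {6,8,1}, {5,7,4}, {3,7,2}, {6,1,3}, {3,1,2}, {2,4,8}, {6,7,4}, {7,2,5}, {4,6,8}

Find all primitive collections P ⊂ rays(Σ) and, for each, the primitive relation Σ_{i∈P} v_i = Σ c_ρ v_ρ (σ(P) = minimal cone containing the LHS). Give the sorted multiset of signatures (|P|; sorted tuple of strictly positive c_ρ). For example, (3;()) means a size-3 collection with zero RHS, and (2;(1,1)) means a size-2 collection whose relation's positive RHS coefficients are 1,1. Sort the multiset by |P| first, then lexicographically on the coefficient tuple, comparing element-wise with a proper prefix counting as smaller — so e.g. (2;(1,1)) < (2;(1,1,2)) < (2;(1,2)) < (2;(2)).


Δ(Σ) — 8 vertices, 11 min non-faces:

  {1,7}:  v_{1} + v_{7} = 0 — sig = (2;())
  {2,6}:  v_{2} + v_{6} = 0 — sig = (2;())
  {3,8}:  v_{3} + v_{8} = 0 — sig = (2;())
  {1,4}:  v_{1} + v_{4} = v_{8} — sig = (2;(1))
  {3,4}:  v_{3} + v_{4} = v_{7} — sig = (2;(1))
  {7,8}:  v_{7} + v_{8} = v_{4} — sig = (2;(1))
  {1,5}:  v_{1} + v_{5} = v_{2} + v_{4} — sig = (2;(1,1))
  {5,6}:  v_{5} + v_{6} = v_{4} + v_{7} — sig = (2;(1,1))
  {3,5}:  v_{3} + v_{5} = v_{2} + 2·v_{7} — sig = (2;(1,2))
  {5,8}:  v_{5} + v_{8} = v_{2} + 2·v_{4} — sig = (2;(1,2))
  {2,4,7}:  v_{2} + v_{4} + v_{7} = v_{5} — sig = (3;(1))

Sorted signature multiset PRS(X):
[(2;()), (2;()), (2;()), (2;(1)), (2;(1)), (2;(1)), (2;(1,1)), (2;(1,1)), (2;(1,2)), (2;(1,2)), (3;(1))]


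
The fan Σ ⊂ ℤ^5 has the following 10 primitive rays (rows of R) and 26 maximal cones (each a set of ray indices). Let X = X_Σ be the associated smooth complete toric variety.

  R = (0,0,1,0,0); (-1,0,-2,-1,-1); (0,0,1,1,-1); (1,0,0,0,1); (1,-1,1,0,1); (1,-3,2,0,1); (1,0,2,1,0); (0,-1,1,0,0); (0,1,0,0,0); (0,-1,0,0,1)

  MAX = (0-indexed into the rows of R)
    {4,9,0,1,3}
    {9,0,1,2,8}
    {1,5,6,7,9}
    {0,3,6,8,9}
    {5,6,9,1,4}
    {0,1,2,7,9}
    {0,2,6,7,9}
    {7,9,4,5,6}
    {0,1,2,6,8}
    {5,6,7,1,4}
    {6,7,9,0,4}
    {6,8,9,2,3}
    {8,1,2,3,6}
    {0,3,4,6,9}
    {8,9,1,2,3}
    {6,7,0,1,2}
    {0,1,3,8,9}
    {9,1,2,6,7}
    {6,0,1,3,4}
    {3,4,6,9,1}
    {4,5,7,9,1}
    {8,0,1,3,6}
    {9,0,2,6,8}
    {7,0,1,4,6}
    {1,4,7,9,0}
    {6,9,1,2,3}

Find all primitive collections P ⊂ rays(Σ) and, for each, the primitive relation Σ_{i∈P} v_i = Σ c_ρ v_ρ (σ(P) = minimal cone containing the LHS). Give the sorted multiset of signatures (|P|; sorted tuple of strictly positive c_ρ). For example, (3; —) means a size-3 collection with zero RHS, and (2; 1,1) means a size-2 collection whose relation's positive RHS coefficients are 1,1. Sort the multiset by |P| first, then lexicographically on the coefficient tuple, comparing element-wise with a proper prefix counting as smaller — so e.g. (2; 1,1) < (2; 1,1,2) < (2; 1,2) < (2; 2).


Δ(Σ) — 10 vertices, 12 min non-faces:

  • {3,7}:  v_{3} + v_{7} = v_{4}  →  sig = (2; 1)
  • {7,8}:  v_{7} + v_{8} = v_{0}  →  sig = (2; 1)
  • {4,8}:  v_{4} + v_{8} = v_{0} + v_{3}  →  sig = (2; 1,1)
  • {5,8}:  v_{5} + v_{8} = v_{4} + v_{7}  →  sig = (2; 1,1)
  • {3,5}:  v_{3} + v_{5} = v_{1} + 2·v_{4} + v_{6} + v_{9}  →  sig = (2; 1,1,1,2)
  • {2,4}:  v_{2} + v_{4} = v_{1} + 2·v_{6} + v_{9}  →  sig = (2; 1,1,2)
  • {0,5}:  v_{0} + v_{5} = v_{4} + 2·v_{7}  →  sig = (2; 1,2)
  • {2,5}:  v_{2} + v_{5} = 2·v_{1} + 3·v_{6} + v_{7} + 2·v_{9}  →  sig = (2; 1,2,2,3)
  • {0,2,3}:  v_{0} + v_{2} + v_{3} = v_{6}  →  sig = (3; 1)
  • {1,6,8,9}:  v_{1} + v_{6} + v_{8} + v_{9} = 0  →  sig = (4; —)
  • {0,1,6,9}:  v_{0} + v_{1} + v_{6} + v_{9} = v_{7}  →  sig = (4; 1)
  • {1,4,6,7,9}:  v_{1} + v_{4} + v_{6} + v_{7} + v_{9} = v_{5}  →  sig = (5; 1)

so the primitive-relation signature multiset is
    (2; 1)
    (2; 1)
    (2; 1,1)
    (2; 1,1)
    (2; 1,1,1,2)
    (2; 1,1,2)
    (2; 1,2)
    (2; 1,2,2,3)
    (3; 1)
    (4; —)
    (4; 1)
    (5; 1)


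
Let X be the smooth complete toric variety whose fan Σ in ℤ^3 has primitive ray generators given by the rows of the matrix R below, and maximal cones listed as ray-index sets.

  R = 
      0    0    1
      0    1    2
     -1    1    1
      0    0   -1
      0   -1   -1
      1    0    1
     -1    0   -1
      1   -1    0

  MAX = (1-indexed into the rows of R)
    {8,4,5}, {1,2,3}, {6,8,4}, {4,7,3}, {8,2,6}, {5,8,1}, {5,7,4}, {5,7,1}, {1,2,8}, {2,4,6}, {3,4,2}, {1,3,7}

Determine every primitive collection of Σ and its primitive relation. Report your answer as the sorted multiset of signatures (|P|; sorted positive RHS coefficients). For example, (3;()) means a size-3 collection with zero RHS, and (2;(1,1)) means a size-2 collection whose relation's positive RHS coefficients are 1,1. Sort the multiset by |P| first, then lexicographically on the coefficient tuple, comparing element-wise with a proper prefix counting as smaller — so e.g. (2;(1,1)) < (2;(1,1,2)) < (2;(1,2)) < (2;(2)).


The 11 primitive collections of Σ (r=8, n=3):

  • {1,4}:  v_{1} + v_{4} = 0 ; sig = (2;())
  • {6,7}:  v_{6} + v_{7} = 0 ; sig = (2;())
  • {2,5}:  v_{2} + v_{5} = v_{1} ; sig = (2;(1))
  • {2,7}:  v_{2} + v_{7} = v_{3} ; sig = (2;(1))
  • {3,6}:  v_{3} + v_{6} = v_{2} ; sig = (2;(1))
  • {3,8}:  v_{3} + v_{8} = v_{1} ; sig = (2;(1))
  • {5,6}:  v_{5} + v_{6} = v_{8} ; sig = (2;(1))
  • {7,8}:  v_{7} + v_{8} = v_{5} ; sig = (2;(1))
  • {1,6}:  v_{1} + v_{6} = v_{2} + v_{8} ; sig = (2;(1,1))
  • {3,5}:  v_{3} + v_{5} = v_{1} + v_{7} ; sig = (2;(1,1))
  • {2,4,8}:  v_{2} + v_{4} + v_{8} = v_{6} ; sig = (3;(1))

so the primitive-relation signature multiset is
    |P|=2: 10 collections, coeffs (), (), (1), (1), (1), (1), (1), (1), (1,1), (1,1)
    |P|=3: 1 collection, coeffs (1)
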